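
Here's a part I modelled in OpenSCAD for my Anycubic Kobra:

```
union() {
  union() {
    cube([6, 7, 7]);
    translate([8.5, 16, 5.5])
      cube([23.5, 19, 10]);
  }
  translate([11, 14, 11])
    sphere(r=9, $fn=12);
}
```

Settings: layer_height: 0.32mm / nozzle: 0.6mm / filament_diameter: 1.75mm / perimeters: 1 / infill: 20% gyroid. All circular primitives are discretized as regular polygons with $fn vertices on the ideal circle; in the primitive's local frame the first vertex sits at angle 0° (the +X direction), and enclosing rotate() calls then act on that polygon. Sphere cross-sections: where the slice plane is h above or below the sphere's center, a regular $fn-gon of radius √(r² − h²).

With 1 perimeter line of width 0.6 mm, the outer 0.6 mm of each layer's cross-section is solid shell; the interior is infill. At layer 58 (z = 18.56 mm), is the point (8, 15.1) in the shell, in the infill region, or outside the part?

At z = 18.56 mm: the cube does not reach this height (z outside [0, 7]); the cube at (8.5, 16) is not intersected at this z (z outside [5.5, 15.5]); Combining (union): nothing is present at this height; the sphere at (11, 14): section is a regular 12-gon, circumradius = √(r²−h²) = √(9²−7.56²) = 4.883; Merging all regions: only the r=9 sphere at (11, 14) is present, so the union is just that shape — 1 connected region. Overall, the cross-section is a single solid region. The nearest boundary edge runs (6.77, 16.44)→(6.12, 14.00); distance from the point to it = 1.53 mm. The point is inside the cross-section and 1.53 mm from the nearest boundary — more than the 0.6 mm shell width (1 × 0.6), so it's in the infill interior.

infill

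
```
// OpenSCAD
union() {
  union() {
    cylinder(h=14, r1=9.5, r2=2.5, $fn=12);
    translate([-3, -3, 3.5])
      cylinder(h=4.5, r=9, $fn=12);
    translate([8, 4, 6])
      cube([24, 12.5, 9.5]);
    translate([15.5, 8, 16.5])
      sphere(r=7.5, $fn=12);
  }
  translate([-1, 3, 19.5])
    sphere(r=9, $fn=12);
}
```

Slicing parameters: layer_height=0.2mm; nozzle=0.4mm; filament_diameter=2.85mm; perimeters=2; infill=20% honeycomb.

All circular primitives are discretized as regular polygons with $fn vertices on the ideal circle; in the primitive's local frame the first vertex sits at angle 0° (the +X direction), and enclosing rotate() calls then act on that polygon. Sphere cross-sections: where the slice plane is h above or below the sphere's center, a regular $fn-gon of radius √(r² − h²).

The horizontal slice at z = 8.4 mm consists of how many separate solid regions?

At z = 8.4 mm: the cone contributes a regular 12-gon of circumradius 5.300 (interpolated between r1=9.5 and r2=2.5 at t=0.600); the cylinder at (-3, -3) is absent (z outside [3.5, 8]); the 24×12.5 cube at (8, 4) contributes its full rectangle; the sphere at (15.5, 8) does not reach this height (|z−center|=8.100 > r=7.5); Taking the union: the 2 present regions are separate (no shared area or edge), so areas and boundary lengths simply add and each stays a separate island — 2 connected regions; the sphere at (-1, 3) does not reach this height (|z−center|=11.100 > r=9); Taking the union: only the result so far is present, so the union is just that shape — 2 connected regions. The result has 2 disconnected regions.

2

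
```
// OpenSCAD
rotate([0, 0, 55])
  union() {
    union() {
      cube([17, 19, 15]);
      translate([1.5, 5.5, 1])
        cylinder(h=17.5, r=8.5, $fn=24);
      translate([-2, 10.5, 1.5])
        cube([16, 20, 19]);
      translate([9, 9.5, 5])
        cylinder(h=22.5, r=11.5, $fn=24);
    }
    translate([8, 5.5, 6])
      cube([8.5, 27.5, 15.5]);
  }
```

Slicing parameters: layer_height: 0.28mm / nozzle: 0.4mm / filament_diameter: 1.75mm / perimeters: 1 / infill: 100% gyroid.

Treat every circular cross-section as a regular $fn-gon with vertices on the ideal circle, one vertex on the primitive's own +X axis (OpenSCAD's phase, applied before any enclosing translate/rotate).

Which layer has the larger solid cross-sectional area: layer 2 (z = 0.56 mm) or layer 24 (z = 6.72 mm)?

Layer 2 (z = 0.56): the cube (footprint 17×19) is included at this height (area 323.00 mm²); the cylinder at (1.5, 5.5) is absent (z outside [1, 18.5]); the cube at (-2, 10.5) is not intersected at this z (z outside [1.5, 20.5]); the cylinder at (9, 9.5) does not reach this height (z outside [5, 27.5]); Taking the union: only the 17×19 cube is present, so the union is just that shape — area = 323.00 mm²; the cube at (8, 5.5) does not reach this height (z outside [6, 21.5]); Merging all regions: only the result so far is present, so the union is just that shape — area = 323.00 mm²; (rotated 55° about Z; rotation is an isometry so areas/perimeters/island counts are preserved). So its area = 323.00 mm². Layer 24 (z = 6.72): the 17×19 cube contributes its full rectangle (area 323.00 mm²); the r=8.5 cylinder at (1.5, 5.5) gives a regular 24-gon of circumradius 8.5 (constant along its height) (area = (24/2)·8.500²·sin(360°/24) = 224.40 mm²); the cube at (-2, 10.5) is present — its section is the full 16×20 rectangle (area 320.00 mm²); the r=11.5 cylinder at (9, 9.5) gives a regular 24-gon of circumradius 11.5 (constant along its height) (area = (24/2)·11.500²·sin(360°/24) = 410.75 mm²); Combining (union): the regions partially overlap — summed areas 1278.14 mm² minus the doubly-counted overlap 604.39 mm² gives 673.75 mm² — area = 673.75 mm²; the cube at (8, 5.5) is present — its section is the full 8.5×27.5 rectangle (area 233.75 mm²); Taking the union: the regions partially overlap — summed areas 907.50 mm² minus the doubly-counted overlap 184.35 mm² gives 723.15 mm² — area = 723.15 mm²; (rotated 55° about Z; rotation is an isometry so areas/perimeters/island counts are preserved). So its area = 723.15 mm². Layer 24 is larger (723.15 vs 323.00 mm²).

layer 24 (z = 6.72 mm)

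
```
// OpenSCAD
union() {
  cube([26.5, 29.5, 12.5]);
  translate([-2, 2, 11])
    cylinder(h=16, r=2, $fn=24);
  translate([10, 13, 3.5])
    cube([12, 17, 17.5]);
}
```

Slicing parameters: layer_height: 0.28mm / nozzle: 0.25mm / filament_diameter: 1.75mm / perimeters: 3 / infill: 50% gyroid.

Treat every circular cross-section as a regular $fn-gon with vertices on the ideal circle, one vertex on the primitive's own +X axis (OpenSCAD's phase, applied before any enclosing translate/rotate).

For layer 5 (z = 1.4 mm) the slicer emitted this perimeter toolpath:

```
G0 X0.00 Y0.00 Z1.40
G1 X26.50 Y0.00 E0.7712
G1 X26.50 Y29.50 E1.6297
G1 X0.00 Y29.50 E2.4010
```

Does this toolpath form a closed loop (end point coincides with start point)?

Start point (G0): (0.00, 0.00). End point (last G1): the path does not return to the start — open.

no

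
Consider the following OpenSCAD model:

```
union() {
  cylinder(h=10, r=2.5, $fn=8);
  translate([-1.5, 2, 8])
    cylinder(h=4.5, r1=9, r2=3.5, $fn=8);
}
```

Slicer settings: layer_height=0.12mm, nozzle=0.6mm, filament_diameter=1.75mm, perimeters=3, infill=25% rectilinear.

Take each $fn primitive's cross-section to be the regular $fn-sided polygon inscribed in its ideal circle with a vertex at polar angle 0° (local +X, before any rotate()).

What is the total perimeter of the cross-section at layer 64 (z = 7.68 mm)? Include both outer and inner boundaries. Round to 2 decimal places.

15.31 mm

At z = 7.68 mm: the r=2.5 cylinder contributes a regular 8-gon of circumradius 2.5 (perimeter = 2·8·2.500·sin(180°/8) = 15.31 mm); the cone at (-1.5, 2) is absent (z outside [8, 12.5]); Combining (union): only the r=2.5 cylinder is present, so the union is just that shape — boundary = 15.31 mm. Overall, the cross-section is a single solid region. Total boundary length (outer) = 15.31 mm.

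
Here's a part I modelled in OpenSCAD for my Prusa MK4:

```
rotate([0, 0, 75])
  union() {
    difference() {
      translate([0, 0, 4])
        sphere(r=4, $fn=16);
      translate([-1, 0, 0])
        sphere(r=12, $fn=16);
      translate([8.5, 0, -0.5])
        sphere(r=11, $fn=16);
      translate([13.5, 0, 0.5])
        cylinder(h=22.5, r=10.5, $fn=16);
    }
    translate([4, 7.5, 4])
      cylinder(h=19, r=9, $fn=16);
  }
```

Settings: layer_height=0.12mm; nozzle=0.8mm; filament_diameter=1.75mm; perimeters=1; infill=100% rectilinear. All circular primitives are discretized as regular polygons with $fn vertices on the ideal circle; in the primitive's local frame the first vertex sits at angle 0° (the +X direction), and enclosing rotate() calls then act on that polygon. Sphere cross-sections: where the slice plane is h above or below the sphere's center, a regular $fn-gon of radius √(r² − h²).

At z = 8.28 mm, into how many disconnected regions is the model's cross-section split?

1

At z = 8.28 mm: the sphere does not reach this height (|z−center|=4.280 > r=4); the r=12 sphere at (-1, 0) contributes a regular 16-gon of circumradius √(12²−8.28²) = 8.686; the r=11 sphere at (8.5, 0) contributes a regular 16-gon of circumradius √(11²−8.78²) = 6.627; the r=10.5 cylinder at (13.5, 0) gives a regular 16-gon of circumradius 10.5 (constant along its height); After the difference (first − rest): the first operand is absent here, so nothing remains; the cylinder at (4, 7.5): section is a regular 16-gon, circumradius r=9; Combining (union): only the r=9 cylinder at (4, 7.5) is present, so the union is just that shape — 1 connected region; (whole slice rotated 75° about Z — lengths, areas and connectivity unchanged). The result has 1 disconnected region.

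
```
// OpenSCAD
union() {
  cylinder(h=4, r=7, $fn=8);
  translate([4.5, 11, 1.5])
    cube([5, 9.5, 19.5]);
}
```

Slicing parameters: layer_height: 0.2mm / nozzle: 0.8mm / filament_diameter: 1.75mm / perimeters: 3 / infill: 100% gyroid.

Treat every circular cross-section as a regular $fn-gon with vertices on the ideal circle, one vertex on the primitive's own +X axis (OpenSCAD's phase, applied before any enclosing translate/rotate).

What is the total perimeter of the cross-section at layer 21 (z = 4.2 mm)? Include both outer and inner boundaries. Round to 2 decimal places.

29.00 mm

At z = 4.2 mm: the cylinder is not intersected at this z (z outside [0, 4]); the cube at (4.5, 11) (footprint 5×9.5) is included at this height (perimeter 29.00 mm); Merging all regions: only the 5×9.5 cube at (4.5, 11) is present, so the union is just that shape — boundary = 29.00 mm. Overall, the cross-section is a single solid region. Total boundary length (outer) = 29.00 mm.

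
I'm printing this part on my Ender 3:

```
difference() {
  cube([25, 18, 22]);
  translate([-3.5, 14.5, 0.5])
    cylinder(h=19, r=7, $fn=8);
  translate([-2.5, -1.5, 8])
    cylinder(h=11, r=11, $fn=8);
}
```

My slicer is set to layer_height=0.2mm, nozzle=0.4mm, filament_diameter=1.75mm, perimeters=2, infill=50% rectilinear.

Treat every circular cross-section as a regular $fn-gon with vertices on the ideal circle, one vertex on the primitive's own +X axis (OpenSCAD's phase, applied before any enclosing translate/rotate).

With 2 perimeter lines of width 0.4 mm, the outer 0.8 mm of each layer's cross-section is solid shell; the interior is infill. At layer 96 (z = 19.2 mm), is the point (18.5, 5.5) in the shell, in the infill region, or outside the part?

At z = 19.2 mm: the 25×18 cube contributes its full rectangle; the r=7 cylinder at (-3.5, 14.5) contributes a regular 8-gon of circumradius 7; the cylinder at (-2.5, -1.5) is not intersected at this z (z outside [8, 19]); Taking the first minus the rest: starting from the 25×18 cube, the r=7 cylinder at (-3.5, 14.5) partially overlaps it — only the 22.40 mm² overlap (of its 138.59 mm²) is removed, clipping the outline — 1 connected region. Overall, the cross-section is a single solid region. The nearest boundary edge runs (25.00, 0.00)→(0.00, 0.00); distance from the point to it = 5.50 mm. The point is inside the cross-section and 5.50 mm from the nearest boundary — more than the 0.8 mm shell width (2 × 0.4), so it's in the infill interior.

infill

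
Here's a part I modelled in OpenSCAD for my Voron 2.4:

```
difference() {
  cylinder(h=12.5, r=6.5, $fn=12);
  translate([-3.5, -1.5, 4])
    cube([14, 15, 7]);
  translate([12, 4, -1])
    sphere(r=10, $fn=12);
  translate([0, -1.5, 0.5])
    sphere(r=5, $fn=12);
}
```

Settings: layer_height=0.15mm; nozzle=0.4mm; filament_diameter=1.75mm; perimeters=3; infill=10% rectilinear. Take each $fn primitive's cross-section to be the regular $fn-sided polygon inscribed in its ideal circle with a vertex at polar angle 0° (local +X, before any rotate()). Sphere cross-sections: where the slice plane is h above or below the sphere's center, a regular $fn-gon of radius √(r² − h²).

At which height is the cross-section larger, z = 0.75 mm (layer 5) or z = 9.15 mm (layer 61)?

Layer 5 (z = 0.75): the r=6.5 cylinder gives a regular 12-gon of circumradius 6.5 (constant along its height) (area = (12/2)·6.500²·sin(360°/12) = 126.75 mm²); the cube at (-3.5, -1.5) does not reach this height (z outside [4, 11]); the sphere at (12, 4): section is a regular 12-gon, circumradius = √(r²−h²) = √(10²−1.75²) = 9.846 (area = (12/2)·9.846²·sin(360°/12) = 290.81 mm²); the r=5 sphere at (0, -1.5) contributes a regular 12-gon of circumradius √(5²−0.25²) = 4.994 (area = (12/2)·4.994²·sin(360°/12) = 74.81 mm²); Subtracting the remaining from the first: starting from the r=6.5 cylinder (126.75 mm²), the r=10 sphere at (12, 4) partially overlaps it — only the 21.54 mm² overlap (of its 290.81 mm²) is removed, clipping the outline; the r=5 sphere at (0, -1.5) partially overlaps it — only the 69.90 mm² overlap (of its 74.81 mm²) is removed, clipping the outline — area = 35.31 mm². So its area = 35.31 mm². Layer 61 (z = 9.15): the cylinder: section is a regular 12-gon, circumradius r=6.5 (area = (12/2)·6.500²·sin(360°/12) = 126.75 mm²); the cube at (-3.5, -1.5) is present — its section is the full 14×15 rectangle (area 210.00 mm²); the sphere at (12, 4) is absent (|z−center|=10.150 > r=10); the sphere at (0, -1.5) is not intersected at this z (|z−center|=8.650 > r=5); Taking the first minus the rest: starting from the r=6.5 cylinder (126.75 mm²), the 14×15 cube at (-3.5, -1.5) partially overlaps it — only the 67.47 mm² overlap (of its 210.00 mm²) is removed, clipping the outline — area = 59.28 mm². So its area = 59.28 mm². Layer 61 is larger (59.28 vs 35.31 mm²).

layer 61 (z = 9.15 mm)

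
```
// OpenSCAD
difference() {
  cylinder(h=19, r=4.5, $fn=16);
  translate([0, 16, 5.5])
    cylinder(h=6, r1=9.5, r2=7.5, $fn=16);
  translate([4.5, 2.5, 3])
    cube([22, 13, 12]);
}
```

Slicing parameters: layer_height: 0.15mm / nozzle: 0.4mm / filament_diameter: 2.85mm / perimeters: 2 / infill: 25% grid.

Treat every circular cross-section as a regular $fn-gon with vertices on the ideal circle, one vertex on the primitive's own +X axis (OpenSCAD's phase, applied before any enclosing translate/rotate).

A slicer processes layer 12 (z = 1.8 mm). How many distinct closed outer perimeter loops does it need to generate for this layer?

1

At z = 1.8 mm: the r=4.5 cylinder contributes a regular 16-gon of circumradius 4.5; the cone at (0, 16) is not intersected at this z (z outside [5.5, 11.5]); the cube at (4.5, 2.5) does not reach this height (z outside [3, 15]); After the difference (first − rest): none of the subtracted shapes is present at this height, so the r=4.5 cylinder is unchanged — 1 connected region. The result has 1 disconnected region.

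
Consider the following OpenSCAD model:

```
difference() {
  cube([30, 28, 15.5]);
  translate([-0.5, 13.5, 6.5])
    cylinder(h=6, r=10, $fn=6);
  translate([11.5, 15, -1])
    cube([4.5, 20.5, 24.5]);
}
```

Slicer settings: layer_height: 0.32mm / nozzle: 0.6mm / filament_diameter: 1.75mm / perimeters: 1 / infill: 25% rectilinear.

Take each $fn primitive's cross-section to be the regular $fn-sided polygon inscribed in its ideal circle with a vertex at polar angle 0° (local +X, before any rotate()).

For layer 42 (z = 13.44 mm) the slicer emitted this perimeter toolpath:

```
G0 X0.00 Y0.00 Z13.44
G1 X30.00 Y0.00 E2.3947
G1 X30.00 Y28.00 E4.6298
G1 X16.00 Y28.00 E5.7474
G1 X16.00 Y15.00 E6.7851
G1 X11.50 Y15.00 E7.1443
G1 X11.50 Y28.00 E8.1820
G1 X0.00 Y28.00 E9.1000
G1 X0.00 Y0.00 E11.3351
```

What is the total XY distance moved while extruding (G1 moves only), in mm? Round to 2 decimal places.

142.00 mm

Sum the Euclidean lengths of each G1 segment: total = 142.00 mm.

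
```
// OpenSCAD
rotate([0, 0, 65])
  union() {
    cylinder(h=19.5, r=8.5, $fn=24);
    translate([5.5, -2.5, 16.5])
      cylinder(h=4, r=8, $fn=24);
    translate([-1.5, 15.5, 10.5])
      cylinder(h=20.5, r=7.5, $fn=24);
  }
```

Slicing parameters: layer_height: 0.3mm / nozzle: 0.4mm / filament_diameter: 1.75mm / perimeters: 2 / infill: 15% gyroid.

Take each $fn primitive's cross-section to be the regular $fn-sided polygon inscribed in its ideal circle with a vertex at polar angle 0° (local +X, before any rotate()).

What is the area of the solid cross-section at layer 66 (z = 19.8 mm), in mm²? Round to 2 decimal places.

At z = 19.8 mm: the cylinder is absent (z outside [0, 19.5]); the cylinder at (5.5, -2.5): section is a regular 24-gon, circumradius r=8 (area = (24/2)·8.000²·sin(360°/24) = 198.77 mm²); the cylinder at (-1.5, 15.5): section is a regular 24-gon, circumradius r=7.5 (area = (24/2)·7.500²·sin(360°/24) = 174.70 mm²); Merging all regions: the 2 present regions are separate (no shared area or edge), so areas and boundary lengths simply add and each stays a separate island — area = 373.48 mm²; (whole slice rotated 65° about Z — lengths, areas and connectivity unchanged). Overall, the cross-section has 2 separate islands. Net area = 373.48 mm².

373.48 mm²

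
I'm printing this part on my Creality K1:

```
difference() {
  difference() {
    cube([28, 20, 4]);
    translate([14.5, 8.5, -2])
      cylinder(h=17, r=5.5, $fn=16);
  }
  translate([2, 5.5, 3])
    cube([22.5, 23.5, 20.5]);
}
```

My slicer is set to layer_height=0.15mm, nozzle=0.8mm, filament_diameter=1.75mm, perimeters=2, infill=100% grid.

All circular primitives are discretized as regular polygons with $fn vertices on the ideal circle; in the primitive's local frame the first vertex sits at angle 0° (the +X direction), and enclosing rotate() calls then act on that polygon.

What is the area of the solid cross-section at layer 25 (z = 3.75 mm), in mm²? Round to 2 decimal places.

At z = 3.75 mm: the cube (footprint 28×20) is included at this height (area 560.00 mm²); the cylinder at (14.5, 8.5): section is a regular 16-gon, circumradius r=5.5 (area = (16/2)·5.500²·sin(360°/16) = 92.61 mm²); Subtracting the remaining from the first: starting from the 28×20 cube (560.00 mm²), the r=5.5 cylinder at (14.5, 8.5) lies wholly inside it (removes its full 92.61 mm² and its 34.34 mm outline becomes a hole wall) — area = 467.39 mm²; the cube at (2, 5.5) (footprint 22.5×23.5) is included at this height (area 528.75 mm²); After the difference (first − rest): starting from that combined region (467.39 mm²), the 22.5×23.5 cube at (2, 5.5) partially overlaps it — only the 249.11 mm² overlap (of its 528.75 mm²) is removed, clipping the outline — area = 218.28 mm². Overall, the cross-section is a single solid region. Net area = 218.28 mm².

218.28 mm²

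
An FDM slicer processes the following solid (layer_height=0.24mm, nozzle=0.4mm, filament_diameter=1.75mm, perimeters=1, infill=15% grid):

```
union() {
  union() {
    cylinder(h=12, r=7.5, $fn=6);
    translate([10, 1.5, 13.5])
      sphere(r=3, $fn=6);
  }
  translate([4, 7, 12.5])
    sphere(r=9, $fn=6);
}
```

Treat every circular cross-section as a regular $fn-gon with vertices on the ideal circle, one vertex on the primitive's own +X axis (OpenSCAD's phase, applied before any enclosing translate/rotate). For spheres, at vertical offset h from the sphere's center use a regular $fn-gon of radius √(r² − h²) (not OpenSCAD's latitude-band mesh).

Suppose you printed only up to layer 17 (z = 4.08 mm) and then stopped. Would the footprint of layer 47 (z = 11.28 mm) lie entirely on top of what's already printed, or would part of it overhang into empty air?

part overhangs

Compare the two slices. At z = 4.08: the r=7.5 cylinder gives a regular 6-gon of circumradius 7.5 (constant along its height) (area = (6/2)·7.500²·sin(360°/6) = 146.14 mm²); the sphere at (10, 1.5) is absent (|z−center|=9.420 > r=3); Taking the union: only the r=7.5 cylinder is present, so the union is just that shape — area = 146.14 mm²; the sphere at (4, 7): section is a regular 6-gon, circumradius = √(r²−h²) = √(9²−8.42²) = 3.179 (area = (6/2)·3.179²·sin(360°/6) = 26.25 mm²); Taking the union: the regions partially overlap — summed areas 172.39 mm² minus the doubly-counted overlap 5.93 mm² gives 166.46 mm² — area = 166.46 mm². At z = 11.28: the r=7.5 cylinder contributes a regular 6-gon of circumradius 7.5 (area = (6/2)·7.500²·sin(360°/6) = 146.14 mm²); the r=3 sphere at (10, 1.5) contributes a regular 6-gon of circumradius √(3²−2.22²) = 2.018 (area = (6/2)·2.018²·sin(360°/6) = 10.58 mm²); Merging all regions: the 2 present regions are separate (no shared area or edge), so areas and boundary lengths simply add and each stays a separate island — area = 156.72 mm²; the sphere at (4, 7): section is a regular 6-gon, circumradius = √(r²−h²) = √(9²−1.22²) = 8.917 (area = (6/2)·8.917²·sin(360°/6) = 206.58 mm²); Merging all regions: the regions partially overlap — summed areas 363.30 mm² minus the doubly-counted overlap 64.23 mm² gives 299.07 mm² — area = 299.07 mm². Checking containment: at z = 11.28 the cross-section extends beyond the z = 4.08 cross-section by about 132.60 mm².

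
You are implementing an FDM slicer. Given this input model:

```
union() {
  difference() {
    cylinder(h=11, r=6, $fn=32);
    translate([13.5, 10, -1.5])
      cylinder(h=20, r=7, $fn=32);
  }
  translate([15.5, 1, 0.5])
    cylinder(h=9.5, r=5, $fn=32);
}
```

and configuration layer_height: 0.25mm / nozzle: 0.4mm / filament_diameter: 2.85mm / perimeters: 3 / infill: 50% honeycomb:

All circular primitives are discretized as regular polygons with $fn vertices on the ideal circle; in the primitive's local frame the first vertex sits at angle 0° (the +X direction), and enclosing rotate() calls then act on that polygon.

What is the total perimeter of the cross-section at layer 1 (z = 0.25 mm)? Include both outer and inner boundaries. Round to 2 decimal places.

37.64 mm

At z = 0.25 mm: the r=6 cylinder contributes a regular 32-gon of circumradius 6 (perimeter = 2·32·6.000·sin(180°/32) = 37.64 mm); the cylinder at (13.5, 10): section is a regular 32-gon, circumradius r=7 (perimeter = 2·32·7.000·sin(180°/32) = 43.91 mm); After the difference (first − rest): starting from the r=6 cylinder, the r=7 cylinder at (13.5, 10) misses the remaining region (no effect) — boundary = 37.64 mm; the cylinder at (15.5, 1) does not reach this height (z outside [0.5, 10]); Taking the union: only that combined region is present, so the union is just that shape — boundary = 37.64 mm. Overall, the cross-section is a single solid region. Total boundary length (outer) = 37.64 mm.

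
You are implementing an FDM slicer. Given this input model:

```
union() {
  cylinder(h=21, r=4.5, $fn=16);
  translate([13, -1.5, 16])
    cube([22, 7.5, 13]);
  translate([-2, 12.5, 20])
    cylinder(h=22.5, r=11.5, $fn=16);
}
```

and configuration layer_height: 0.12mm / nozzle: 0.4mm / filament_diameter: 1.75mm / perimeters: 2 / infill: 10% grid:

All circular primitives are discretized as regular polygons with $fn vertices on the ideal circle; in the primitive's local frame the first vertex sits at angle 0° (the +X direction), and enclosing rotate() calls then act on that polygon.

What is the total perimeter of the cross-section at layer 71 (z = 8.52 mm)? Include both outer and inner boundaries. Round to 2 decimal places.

At z = 8.52 mm: the r=4.5 cylinder gives a regular 16-gon of circumradius 4.5 (constant along its height) (perimeter = 2·16·4.500·sin(180°/16) = 28.09 mm); the cube at (13, -1.5) does not reach this height (z outside [16, 29]); the cylinder at (-2, 12.5) does not reach this height (z outside [20, 42.5]); Combining (union): only the r=4.5 cylinder is present, so the union is just that shape — boundary = 28.09 mm. Overall, the cross-section is a single solid region. Total boundary length (outer) = 28.09 mm.

28.09 mm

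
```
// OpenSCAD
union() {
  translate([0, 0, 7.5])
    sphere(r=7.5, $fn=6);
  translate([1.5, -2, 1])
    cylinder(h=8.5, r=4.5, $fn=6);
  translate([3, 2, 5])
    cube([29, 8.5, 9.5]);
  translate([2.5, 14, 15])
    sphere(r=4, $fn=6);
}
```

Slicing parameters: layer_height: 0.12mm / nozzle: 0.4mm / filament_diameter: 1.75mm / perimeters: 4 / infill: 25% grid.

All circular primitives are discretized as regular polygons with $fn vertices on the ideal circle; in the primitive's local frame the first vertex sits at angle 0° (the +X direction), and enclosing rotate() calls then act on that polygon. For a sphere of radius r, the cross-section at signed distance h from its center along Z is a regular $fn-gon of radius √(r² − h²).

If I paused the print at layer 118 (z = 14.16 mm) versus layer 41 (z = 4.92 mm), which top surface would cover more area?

Layer 118 (z = 14.16): the r=7.5 sphere slices to a regular 6-gon of circumradius 3.449 (√(r²−h²) with h=6.66 from center) (area = (6/2)·3.449²·sin(360°/6) = 30.90 mm²); the cylinder at (1.5, -2) does not reach this height (z outside [1, 9.5]); the cube at (3, 2) is present — its section is the full 29×8.5 rectangle (area 246.50 mm²); the sphere at (2.5, 14): section is a regular 6-gon, circumradius = √(r²−h²) = √(4²−0.84²) = 3.911 (area = (6/2)·3.911²·sin(360°/6) = 39.74 mm²); Taking the union: the 3 present regions are separate (no shared area or edge), so areas and boundary lengths simply add and each stays a separate island — area = 317.14 mm². So its area = 317.14 mm². Layer 41 (z = 4.92): the r=7.5 sphere contributes a regular 6-gon of circumradius √(7.5²−2.58²) = 7.042 (area = (6/2)·7.042²·sin(360°/6) = 128.85 mm²); the r=4.5 cylinder at (1.5, -2) contributes a regular 6-gon of circumradius 4.5 (area = (6/2)·4.500²·sin(360°/6) = 52.61 mm²); the cube at (3, 2) is not intersected at this z (z outside [5, 14.5]); the sphere at (2.5, 14) is not intersected at this z (|z−center|=10.080 > r=4); Combining (union): the regions partially overlap — summed areas 181.46 mm² minus the doubly-counted overlap 52.17 mm² gives 129.29 mm² — area = 129.29 mm². So its area = 129.29 mm². Layer 118 is larger (317.14 vs 129.29 mm²).

layer 118 (z = 14.16 mm)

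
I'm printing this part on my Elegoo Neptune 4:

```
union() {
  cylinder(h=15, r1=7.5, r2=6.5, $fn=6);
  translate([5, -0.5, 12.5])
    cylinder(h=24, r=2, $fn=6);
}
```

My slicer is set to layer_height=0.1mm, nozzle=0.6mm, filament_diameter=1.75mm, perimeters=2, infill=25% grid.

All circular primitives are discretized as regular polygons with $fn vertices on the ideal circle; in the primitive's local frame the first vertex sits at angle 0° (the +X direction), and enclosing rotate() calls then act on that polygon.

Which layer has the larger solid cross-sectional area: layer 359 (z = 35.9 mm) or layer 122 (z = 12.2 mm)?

layer 122 (z = 12.2 mm)

Layer 359 (z = 35.9): the cone is not intersected at this z (z outside [0, 15]); the r=2 cylinder at (5, -0.5) gives a regular 6-gon of circumradius 2 (constant along its height) (area = (6/2)·2.000²·sin(360°/6) = 10.39 mm²); Taking the union: only the r=2 cylinder at (5, -0.5) is present, so the union is just that shape — area = 10.39 mm². So its area = 10.39 mm². Layer 122 (z = 12.2): the cone contributes a regular 6-gon of circumradius 6.687 (interpolated between r1=7.5 and r2=6.5 at t=0.813) (area = (6/2)·6.687²·sin(360°/6) = 116.16 mm²); the cylinder at (5, -0.5) is not intersected at this z (z outside [12.5, 36.5]); Combining (union): only the cone is present, so the union is just that shape — area = 116.16 mm². So its area = 116.16 mm². Layer 122 is larger (116.16 vs 10.39 mm²).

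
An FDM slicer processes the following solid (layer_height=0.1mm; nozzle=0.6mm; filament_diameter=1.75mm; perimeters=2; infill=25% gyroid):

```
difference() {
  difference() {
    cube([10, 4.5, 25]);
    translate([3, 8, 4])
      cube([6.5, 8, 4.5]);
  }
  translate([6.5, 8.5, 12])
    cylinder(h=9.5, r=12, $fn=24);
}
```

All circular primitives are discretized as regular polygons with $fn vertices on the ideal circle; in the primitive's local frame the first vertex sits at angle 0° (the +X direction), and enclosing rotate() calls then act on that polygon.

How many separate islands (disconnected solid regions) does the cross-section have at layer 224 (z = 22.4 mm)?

At z = 22.4 mm: the cube (footprint 10×4.5) is included at this height; the cube at (3, 8) does not reach this height (z outside [4, 8.5]); After the difference (first − rest): none of the subtracted shapes is present at this height, so the 10×4.5 cube is unchanged — 1 connected region; the cylinder at (6.5, 8.5) does not reach this height (z outside [12, 21.5]); Taking the first minus the rest: none of the subtracted shapes is present at this height, so the result so far is unchanged — 1 connected region. Overall, the cross-section is a single solid region. Island count = 1.

1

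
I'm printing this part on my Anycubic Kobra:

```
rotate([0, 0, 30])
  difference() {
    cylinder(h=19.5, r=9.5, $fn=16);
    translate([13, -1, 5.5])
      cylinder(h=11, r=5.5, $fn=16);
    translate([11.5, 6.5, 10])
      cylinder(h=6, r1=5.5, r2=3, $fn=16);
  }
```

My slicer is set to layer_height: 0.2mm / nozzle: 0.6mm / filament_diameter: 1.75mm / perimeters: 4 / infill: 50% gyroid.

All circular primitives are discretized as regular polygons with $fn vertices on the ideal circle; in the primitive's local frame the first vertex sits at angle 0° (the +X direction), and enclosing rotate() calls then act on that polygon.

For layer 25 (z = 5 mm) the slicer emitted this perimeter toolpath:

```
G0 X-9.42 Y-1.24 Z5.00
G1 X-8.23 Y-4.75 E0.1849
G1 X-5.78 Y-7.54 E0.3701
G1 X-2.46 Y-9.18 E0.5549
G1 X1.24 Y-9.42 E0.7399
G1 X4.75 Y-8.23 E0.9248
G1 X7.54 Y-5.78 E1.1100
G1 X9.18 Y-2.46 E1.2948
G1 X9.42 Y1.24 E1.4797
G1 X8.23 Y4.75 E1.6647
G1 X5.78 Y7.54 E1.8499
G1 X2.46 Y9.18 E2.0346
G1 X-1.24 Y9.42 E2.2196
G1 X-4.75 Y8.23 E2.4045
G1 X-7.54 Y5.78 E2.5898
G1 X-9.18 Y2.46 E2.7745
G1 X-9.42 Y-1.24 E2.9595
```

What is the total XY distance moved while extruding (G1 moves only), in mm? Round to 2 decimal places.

Sum the Euclidean lengths of each G1 segment: total = 59.32 mm.

59.32 mm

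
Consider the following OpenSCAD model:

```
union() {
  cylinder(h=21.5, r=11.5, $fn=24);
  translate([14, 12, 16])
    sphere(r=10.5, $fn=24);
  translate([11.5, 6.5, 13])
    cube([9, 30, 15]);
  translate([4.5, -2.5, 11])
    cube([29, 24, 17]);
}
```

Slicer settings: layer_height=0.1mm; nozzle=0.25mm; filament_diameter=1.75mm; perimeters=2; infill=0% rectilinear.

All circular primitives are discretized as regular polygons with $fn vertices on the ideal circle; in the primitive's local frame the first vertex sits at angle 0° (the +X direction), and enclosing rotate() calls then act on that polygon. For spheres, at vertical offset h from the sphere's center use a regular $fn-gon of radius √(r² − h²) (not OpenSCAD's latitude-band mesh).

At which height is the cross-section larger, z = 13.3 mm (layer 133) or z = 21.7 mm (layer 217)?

layer 133 (z = 13.3 mm)

Layer 133 (z = 13.3): the cylinder: section is a regular 24-gon, circumradius r=11.5 (area = (24/2)·11.500²·sin(360°/24) = 410.75 mm²); the sphere at (14, 12): section is a regular 24-gon, circumradius = √(r²−h²) = √(10.5²−2.7²) = 10.147 (area = (24/2)·10.147²·sin(360°/24) = 319.78 mm²); the 9×30 cube at (11.5, 6.5) contributes its full rectangle (area 270.00 mm²); the 29×24 cube at (4.5, -2.5) contributes its full rectangle (area 696.00 mm²); Taking the union: the regions partially overlap — summed areas 1696.52 mm² minus the doubly-counted overlap 522.17 mm² gives 1174.35 mm² — area = 1174.35 mm². So its area = 1174.35 mm². Layer 217 (z = 21.7): the cylinder does not reach this height (z outside [0, 21.5]); the r=10.5 sphere at (14, 12) slices to a regular 24-gon of circumradius 8.818 (√(r²−h²) with h=5.7 from center) (area = (24/2)·8.818²·sin(360°/24) = 241.51 mm²); the cube at (11.5, 6.5) (footprint 9×30) is included at this height (area 270.00 mm²); the 29×24 cube at (4.5, -2.5) contributes its full rectangle (area 696.00 mm²); Combining (union): the regions partially overlap — summed areas 1207.51 mm² minus the doubly-counted overlap 376.51 mm² gives 831.00 mm² — area = 831.00 mm². So its area = 831.00 mm². Layer 133 is larger (1174.35 vs 831.00 mm²).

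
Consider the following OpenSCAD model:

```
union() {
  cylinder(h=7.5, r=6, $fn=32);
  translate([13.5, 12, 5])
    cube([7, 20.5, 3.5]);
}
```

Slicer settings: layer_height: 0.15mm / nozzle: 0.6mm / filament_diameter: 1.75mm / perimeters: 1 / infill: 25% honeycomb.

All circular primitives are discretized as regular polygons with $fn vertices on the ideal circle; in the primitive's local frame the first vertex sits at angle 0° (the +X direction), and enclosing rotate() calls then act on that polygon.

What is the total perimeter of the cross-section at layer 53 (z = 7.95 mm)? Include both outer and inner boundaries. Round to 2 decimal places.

At z = 7.95 mm: the cylinder does not reach this height (z outside [0, 7.5]); the 7×20.5 cube at (13.5, 12) contributes its full rectangle (perimeter 55.00 mm); Merging all regions: only the 7×20.5 cube at (13.5, 12) is present, so the union is just that shape — boundary = 55.00 mm. Overall, the cross-section is a single solid region. Total boundary length (outer) = 55.00 mm.

55.00 mm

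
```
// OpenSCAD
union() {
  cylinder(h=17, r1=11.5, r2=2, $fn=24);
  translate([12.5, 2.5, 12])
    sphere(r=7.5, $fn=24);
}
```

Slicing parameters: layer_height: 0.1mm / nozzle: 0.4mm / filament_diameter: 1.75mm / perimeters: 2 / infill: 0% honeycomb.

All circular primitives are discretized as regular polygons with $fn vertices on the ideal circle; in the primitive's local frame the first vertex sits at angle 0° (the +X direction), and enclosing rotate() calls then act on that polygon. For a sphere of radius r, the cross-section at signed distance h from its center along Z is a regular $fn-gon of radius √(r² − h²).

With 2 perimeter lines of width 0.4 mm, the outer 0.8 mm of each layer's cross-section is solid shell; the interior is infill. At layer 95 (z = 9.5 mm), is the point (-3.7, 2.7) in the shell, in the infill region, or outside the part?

infill

At z = 9.5 mm: the cone contributes a regular 24-gon of circumradius 6.191 (interpolated between r1=11.5 and r2=2 at t=0.559); the r=7.5 sphere at (12.5, 2.5) contributes a regular 24-gon of circumradius √(7.5²−2.5²) = 7.071; Combining (union): the regions partially overlap (shared area 0.99 mm²), so overlapping operands fuse into one piece — 1 connected region. Overall, the cross-section is a single solid region. The nearest boundary edge runs (-5.36, 3.10)→(-4.38, 4.38); distance from the point to it = 1.56 mm. The point is inside the cross-section and 1.56 mm from the nearest boundary — more than the 0.8 mm shell width (2 × 0.4), so it's in the infill interior.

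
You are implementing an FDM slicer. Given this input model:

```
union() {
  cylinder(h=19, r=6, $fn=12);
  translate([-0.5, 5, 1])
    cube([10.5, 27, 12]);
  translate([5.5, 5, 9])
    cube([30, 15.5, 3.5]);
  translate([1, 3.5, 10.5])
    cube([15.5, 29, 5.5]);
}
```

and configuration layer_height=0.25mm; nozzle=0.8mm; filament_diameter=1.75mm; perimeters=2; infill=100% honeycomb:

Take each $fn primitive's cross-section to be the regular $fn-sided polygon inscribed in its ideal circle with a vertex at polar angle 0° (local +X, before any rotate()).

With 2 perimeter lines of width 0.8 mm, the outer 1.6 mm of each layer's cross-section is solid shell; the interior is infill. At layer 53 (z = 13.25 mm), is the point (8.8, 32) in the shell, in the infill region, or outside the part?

At z = 13.25 mm: the r=6 cylinder contributes a regular 12-gon of circumradius 6; the cube at (-0.5, 5) is not intersected at this z (z outside [1, 13]); the cube at (5.5, 5) is absent (z outside [9, 12.5]); the 15.5×29 cube at (1, 3.5) contributes its full rectangle; Taking the union: the regions partially overlap (shared area 5.37 mm²), so overlapping operands fuse into one piece — 1 connected region. Overall, the cross-section is a single solid region. The nearest boundary edge runs (1.00, 32.50)→(16.50, 32.50); distance from the point to it = 0.50 mm. The point is inside the cross-section, 0.50 mm from the nearest boundary — within the 1.6 mm shell band (2 × 0.8).

shell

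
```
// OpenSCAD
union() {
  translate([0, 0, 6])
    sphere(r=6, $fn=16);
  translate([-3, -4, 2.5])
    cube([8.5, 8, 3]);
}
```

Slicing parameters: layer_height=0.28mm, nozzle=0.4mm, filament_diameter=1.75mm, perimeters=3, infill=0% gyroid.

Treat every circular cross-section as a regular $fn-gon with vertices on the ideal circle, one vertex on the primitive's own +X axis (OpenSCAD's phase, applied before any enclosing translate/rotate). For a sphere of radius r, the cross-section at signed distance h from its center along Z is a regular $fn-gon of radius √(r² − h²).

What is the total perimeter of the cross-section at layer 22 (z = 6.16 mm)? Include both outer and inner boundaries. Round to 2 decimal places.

At z = 6.16 mm: the sphere: section is a regular 16-gon, circumradius = √(r²−h²) = √(6²−0.16²) = 5.998 (perimeter = 2·16·5.998·sin(180°/16) = 37.44 mm); the cube at (-3, -4) does not reach this height (z outside [2.5, 5.5]); Merging all regions: only the r=6 sphere is present, so the union is just that shape — boundary = 37.44 mm. Overall, the cross-section is a single solid region. Total boundary length (outer) = 37.44 mm.

37.44 mm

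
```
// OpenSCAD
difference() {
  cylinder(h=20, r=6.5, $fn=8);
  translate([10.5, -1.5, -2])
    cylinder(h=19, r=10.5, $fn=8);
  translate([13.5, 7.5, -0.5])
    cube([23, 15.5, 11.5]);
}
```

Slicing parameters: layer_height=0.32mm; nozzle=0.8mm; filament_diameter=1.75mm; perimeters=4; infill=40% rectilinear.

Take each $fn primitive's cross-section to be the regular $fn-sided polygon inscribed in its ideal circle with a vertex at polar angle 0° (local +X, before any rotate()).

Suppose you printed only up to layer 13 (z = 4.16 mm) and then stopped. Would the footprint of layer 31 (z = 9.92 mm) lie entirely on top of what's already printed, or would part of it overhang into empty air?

Compare the two slices. At z = 4.16: the r=6.5 cylinder contributes a regular 8-gon of circumradius 6.5 (area = (8/2)·6.500²·sin(360°/8) = 119.50 mm²); the r=10.5 cylinder at (10.5, -1.5) gives a regular 8-gon of circumradius 10.5 (constant along its height) (area = (8/2)·10.500²·sin(360°/8) = 311.83 mm²); the cube at (13.5, 7.5) is present — its section is the full 23×15.5 rectangle (area 356.50 mm²); Taking the first minus the rest: starting from the r=6.5 cylinder (119.50 mm²), the r=10.5 cylinder at (10.5, -1.5) partially overlaps it — only the 44.02 mm² overlap (of its 311.83 mm²) is removed, clipping the outline; the 23×15.5 cube at (13.5, 7.5) misses the remaining region (no effect) — area = 75.48 mm². At z = 9.92: the r=6.5 cylinder contributes a regular 8-gon of circumradius 6.5 (area = (8/2)·6.500²·sin(360°/8) = 119.50 mm²); the cylinder at (10.5, -1.5): section is a regular 8-gon, circumradius r=10.5 (area = (8/2)·10.500²·sin(360°/8) = 311.83 mm²); the 23×15.5 cube at (13.5, 7.5) contributes its full rectangle (area 356.50 mm²); After the difference (first − rest): starting from the r=6.5 cylinder (119.50 mm²), the r=10.5 cylinder at (10.5, -1.5) partially overlaps it — only the 44.02 mm² overlap (of its 311.83 mm²) is removed, clipping the outline; the 23×15.5 cube at (13.5, 7.5) misses the remaining region (no effect) — area = 75.48 mm². Checking containment: the cross-section at z = 9.92 is a subset of the cross-section at z = 4.16.

entirely on top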